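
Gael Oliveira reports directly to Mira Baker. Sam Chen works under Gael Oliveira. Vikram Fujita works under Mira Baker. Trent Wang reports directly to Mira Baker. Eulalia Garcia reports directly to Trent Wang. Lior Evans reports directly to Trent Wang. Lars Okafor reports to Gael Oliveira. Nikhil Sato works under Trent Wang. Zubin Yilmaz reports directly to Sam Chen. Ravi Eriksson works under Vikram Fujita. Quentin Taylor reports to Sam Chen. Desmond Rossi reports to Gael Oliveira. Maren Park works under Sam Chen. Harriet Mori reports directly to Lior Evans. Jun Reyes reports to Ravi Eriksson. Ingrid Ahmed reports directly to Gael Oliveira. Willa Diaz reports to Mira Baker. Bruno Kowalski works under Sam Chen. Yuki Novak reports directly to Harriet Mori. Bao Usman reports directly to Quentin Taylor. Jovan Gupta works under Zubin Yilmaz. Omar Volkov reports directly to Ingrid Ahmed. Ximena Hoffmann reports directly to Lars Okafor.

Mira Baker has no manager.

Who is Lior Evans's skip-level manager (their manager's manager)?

Mira Baker

Lior Evans reports to Trent Wang, and Trent Wang reports to Mira Baker. So Lior Evans's skip-level manager is Mira Baker.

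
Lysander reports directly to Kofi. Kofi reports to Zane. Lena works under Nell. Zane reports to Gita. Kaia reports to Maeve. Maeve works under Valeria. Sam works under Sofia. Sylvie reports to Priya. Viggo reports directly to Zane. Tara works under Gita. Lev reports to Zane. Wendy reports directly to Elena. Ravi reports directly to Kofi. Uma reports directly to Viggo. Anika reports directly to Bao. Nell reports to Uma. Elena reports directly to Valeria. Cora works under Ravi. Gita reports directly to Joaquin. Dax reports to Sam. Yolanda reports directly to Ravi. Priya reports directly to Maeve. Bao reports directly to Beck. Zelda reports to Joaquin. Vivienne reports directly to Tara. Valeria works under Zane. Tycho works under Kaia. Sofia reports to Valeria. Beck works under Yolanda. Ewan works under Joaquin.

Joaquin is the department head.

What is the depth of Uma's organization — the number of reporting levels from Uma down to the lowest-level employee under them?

The longest chain under Uma runs Uma → Nell → Lena, which is 2 levels below Uma.

2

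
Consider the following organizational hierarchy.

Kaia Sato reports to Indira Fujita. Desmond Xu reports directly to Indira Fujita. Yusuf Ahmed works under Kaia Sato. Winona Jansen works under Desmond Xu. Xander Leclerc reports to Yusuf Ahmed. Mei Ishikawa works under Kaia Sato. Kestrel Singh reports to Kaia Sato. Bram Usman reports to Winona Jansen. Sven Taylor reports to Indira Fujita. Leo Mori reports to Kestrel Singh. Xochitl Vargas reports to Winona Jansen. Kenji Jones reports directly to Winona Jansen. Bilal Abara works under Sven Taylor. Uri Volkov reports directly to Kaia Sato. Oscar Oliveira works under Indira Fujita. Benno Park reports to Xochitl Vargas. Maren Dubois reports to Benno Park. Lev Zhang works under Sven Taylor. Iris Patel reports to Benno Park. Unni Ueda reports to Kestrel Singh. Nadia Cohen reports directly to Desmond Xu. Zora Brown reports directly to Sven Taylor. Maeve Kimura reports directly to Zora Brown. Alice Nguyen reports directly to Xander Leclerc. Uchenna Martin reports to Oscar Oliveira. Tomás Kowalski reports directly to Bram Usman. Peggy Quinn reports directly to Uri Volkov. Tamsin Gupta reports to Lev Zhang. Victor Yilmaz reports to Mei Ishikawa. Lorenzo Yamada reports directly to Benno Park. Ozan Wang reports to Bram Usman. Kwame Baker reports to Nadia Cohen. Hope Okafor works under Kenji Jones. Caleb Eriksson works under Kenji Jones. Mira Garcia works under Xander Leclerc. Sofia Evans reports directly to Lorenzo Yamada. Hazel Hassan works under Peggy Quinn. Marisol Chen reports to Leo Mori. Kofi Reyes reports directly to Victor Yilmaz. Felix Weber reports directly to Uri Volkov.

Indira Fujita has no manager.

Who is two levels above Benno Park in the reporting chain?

Benno Park reports to Xochitl Vargas, and Xochitl Vargas reports to Winona Jansen. So Benno Park's skip-level manager is Winona Jansen.

Winona Jansen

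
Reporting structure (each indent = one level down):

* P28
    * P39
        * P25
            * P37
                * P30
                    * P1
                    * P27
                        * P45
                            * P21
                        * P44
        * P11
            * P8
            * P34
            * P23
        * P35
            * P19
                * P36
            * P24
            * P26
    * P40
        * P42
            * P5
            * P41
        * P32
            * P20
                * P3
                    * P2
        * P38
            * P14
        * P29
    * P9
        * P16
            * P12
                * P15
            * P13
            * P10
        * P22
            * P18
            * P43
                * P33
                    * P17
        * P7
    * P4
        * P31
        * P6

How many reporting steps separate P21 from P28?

Chain from P21 up to P28: P21 → P45 → P27 → P30 → P37 → P25 → P39 → P28. That is 7 steps up, so P21 is 7 levels below P28.

7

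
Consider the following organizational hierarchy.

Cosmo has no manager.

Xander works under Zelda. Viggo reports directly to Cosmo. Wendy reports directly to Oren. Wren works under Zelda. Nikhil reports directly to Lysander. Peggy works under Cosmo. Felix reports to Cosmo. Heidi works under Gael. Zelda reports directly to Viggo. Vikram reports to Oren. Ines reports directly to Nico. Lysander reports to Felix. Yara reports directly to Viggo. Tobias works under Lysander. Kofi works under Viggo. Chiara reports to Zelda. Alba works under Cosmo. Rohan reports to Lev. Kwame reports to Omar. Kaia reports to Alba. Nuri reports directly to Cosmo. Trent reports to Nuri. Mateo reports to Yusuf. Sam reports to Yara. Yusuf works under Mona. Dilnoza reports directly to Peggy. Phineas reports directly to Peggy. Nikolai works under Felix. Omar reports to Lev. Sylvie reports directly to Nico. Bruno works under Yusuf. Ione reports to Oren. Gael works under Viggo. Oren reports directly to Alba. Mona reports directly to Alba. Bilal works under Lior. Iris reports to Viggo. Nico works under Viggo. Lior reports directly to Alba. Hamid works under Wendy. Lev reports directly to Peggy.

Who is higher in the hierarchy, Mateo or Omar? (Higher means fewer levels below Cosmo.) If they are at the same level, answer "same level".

Mateo is 4 levels below Cosmo; Omar is 3. Omar is higher.

Omar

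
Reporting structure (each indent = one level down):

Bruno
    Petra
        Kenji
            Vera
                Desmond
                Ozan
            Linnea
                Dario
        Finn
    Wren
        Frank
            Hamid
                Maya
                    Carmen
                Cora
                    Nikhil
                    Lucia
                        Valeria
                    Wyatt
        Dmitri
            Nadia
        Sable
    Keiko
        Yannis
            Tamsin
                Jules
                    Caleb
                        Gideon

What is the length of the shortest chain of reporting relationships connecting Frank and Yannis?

Frank is 2 levels below Bruno, and Yannis is 2 levels below Bruno (their lowest common manager). The shortest path runs up from Frank to Bruno and back down to Yannis: 2 + 2 = 4 links.

4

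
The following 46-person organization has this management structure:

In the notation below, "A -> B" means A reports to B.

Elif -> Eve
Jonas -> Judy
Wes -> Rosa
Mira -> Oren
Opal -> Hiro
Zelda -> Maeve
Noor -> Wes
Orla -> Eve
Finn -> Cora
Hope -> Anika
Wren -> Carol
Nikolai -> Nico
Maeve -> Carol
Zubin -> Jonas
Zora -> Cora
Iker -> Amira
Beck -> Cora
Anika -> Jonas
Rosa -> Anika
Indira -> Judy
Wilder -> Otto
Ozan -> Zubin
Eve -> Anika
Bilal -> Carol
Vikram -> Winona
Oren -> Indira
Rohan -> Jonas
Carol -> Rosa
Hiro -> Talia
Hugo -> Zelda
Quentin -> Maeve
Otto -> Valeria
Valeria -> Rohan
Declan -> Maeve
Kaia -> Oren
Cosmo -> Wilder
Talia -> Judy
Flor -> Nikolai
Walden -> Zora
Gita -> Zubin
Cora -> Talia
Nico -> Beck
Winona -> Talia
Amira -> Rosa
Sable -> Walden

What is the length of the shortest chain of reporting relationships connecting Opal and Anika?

Opal is 3 levels below Judy, and Anika is 2 levels below Judy (their lowest common manager). The shortest path runs up from Opal to Judy and back down to Anika: 3 + 2 = 5 links.

5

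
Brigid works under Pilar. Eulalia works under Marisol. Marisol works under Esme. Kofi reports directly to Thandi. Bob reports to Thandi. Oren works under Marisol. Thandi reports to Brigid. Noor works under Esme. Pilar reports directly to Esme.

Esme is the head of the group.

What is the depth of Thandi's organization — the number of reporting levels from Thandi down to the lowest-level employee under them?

1

The longest chain under Thandi runs Thandi → Kofi, which is 1 level below Thandi.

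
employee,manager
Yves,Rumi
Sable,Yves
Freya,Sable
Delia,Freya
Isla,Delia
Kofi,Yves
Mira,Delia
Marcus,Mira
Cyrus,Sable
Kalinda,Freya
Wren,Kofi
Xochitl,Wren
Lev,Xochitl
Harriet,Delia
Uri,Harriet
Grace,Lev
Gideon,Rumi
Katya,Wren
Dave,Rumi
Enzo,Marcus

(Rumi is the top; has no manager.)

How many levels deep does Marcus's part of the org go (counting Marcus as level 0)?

The longest chain under Marcus runs Marcus → Enzo, which is 1 level below Marcus.

1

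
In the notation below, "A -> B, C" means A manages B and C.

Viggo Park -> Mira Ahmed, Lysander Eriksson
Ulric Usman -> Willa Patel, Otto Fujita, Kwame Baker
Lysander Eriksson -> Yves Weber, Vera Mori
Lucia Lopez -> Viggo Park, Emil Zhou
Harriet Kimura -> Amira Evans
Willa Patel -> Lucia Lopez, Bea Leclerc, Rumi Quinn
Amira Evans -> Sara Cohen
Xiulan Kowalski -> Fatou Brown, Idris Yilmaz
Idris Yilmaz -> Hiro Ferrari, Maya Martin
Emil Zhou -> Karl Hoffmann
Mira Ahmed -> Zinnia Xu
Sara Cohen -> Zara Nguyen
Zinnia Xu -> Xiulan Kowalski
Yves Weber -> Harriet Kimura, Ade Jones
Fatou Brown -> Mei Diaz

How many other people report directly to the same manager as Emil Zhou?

Emil Zhou reports to Lucia Lopez. Lucia Lopez's other direct reports are Viggo Park — 1 peer.

1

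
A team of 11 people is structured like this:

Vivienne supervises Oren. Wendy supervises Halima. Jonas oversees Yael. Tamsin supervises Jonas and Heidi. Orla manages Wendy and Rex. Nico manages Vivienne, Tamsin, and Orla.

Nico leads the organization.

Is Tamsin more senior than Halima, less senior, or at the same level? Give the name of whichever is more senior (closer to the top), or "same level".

Tamsin is 1 level below Nico; Halima is 3. Tamsin is higher.

Tamsin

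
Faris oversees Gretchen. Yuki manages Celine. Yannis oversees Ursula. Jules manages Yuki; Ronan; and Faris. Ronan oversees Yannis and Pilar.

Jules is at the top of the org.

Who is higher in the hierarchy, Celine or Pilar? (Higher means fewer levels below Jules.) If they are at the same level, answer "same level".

same level

Both Celine and Pilar are 2 levels below Jules.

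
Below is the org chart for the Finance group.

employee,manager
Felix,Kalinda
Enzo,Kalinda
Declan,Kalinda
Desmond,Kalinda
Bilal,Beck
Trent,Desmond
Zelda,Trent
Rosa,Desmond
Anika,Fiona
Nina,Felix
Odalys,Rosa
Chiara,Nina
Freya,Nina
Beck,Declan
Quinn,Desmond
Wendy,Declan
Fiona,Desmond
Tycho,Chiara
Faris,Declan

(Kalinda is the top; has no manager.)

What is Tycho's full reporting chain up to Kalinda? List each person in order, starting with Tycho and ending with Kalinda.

Tycho reports to Chiara. Chiara reports to Nina. Nina reports to Felix. Felix reports to Kalinda. Kalinda is at the top.

Tycho -> Chiara -> Nina -> Felix -> Kalinda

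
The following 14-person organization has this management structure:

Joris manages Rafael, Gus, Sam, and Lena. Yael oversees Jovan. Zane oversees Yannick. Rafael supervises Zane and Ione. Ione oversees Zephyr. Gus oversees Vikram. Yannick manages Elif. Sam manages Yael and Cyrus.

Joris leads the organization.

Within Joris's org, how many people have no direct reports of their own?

6

The people in Joris's organization with no one reporting to them are Lena, Cyrus, Jovan, Vikram, Zephyr, Elif. That is 6.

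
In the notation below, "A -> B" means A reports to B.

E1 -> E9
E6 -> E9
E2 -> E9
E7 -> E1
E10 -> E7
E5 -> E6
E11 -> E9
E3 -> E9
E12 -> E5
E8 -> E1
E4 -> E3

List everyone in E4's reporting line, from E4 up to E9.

E4 reports to E3. E3 reports to E9. E9 is at the top.

E4 -> E3 -> E9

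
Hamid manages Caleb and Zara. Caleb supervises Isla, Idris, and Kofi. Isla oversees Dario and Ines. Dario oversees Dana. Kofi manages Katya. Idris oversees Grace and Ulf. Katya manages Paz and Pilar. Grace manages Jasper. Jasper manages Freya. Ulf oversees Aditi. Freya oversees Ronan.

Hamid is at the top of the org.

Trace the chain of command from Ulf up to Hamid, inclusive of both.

Ulf reports to Idris. Idris reports to Caleb. Caleb reports to Hamid. Hamid is at the top.

Ulf -> Idris -> Caleb -> Hamid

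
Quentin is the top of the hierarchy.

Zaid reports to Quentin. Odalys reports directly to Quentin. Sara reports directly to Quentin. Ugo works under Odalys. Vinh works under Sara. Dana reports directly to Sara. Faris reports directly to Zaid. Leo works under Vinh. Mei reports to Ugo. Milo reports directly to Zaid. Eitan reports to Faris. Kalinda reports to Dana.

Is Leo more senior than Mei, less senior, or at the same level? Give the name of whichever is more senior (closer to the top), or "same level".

same level

Both Leo and Mei are 3 levels below Quentin.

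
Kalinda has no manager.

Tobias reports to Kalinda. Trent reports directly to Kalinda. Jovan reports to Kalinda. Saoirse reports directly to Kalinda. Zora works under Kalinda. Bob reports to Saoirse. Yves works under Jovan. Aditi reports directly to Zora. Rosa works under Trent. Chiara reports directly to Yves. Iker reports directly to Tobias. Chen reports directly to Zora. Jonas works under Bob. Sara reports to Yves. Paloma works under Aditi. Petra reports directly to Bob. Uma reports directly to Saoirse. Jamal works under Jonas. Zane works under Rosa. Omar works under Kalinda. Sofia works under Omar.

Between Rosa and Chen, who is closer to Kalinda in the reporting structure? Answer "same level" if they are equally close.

Both Rosa and Chen are 2 levels below Kalinda.

same level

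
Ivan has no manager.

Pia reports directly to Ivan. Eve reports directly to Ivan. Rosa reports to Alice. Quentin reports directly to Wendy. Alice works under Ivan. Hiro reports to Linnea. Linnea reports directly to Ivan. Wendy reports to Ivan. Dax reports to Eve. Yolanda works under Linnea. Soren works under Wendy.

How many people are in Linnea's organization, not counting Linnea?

2

Linnea directly manages Yolanda, Hiro. Yolanda has no reports. Hiro has no reports. So Linnea's organization is 2 direct reports plus everyone under them: 1 + 1 = 2.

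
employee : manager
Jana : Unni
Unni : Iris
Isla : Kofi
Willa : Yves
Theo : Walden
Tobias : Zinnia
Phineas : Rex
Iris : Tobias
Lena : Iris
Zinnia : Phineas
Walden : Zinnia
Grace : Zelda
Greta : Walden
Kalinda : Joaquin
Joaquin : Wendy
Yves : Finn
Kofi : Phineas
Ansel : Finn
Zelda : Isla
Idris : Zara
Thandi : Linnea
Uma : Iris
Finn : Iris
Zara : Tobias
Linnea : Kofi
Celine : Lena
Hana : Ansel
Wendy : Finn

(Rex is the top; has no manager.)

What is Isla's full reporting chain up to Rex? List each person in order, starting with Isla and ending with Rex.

Isla -> Kofi -> Phineas -> Rex

Isla reports to Kofi. Kofi reports to Phineas. Phineas reports to Rex. Rex is at the top.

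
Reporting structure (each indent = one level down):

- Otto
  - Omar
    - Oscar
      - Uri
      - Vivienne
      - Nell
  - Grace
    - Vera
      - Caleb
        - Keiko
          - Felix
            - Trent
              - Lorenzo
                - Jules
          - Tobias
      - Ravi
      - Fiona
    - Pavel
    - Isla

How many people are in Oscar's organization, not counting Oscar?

3

Oscar directly manages Uri, Vivienne, Nell. Uri has no reports. Vivienne has no reports. Nell has no reports. So Oscar's organization is 3 direct reports plus everyone under them: 1 + 1 + 1 = 3.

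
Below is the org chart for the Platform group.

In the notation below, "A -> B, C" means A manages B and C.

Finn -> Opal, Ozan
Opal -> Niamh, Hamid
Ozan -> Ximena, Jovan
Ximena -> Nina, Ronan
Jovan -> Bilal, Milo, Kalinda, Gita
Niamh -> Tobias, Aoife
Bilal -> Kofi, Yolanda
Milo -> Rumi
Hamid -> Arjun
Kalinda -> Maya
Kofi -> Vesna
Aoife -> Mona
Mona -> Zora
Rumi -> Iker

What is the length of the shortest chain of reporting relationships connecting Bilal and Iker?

4

Bilal is 1 level below Jovan, and Iker is 3 levels below Jovan (their lowest common manager). The shortest path runs up from Bilal to Jovan and back down to Iker: 1 + 3 = 4 links.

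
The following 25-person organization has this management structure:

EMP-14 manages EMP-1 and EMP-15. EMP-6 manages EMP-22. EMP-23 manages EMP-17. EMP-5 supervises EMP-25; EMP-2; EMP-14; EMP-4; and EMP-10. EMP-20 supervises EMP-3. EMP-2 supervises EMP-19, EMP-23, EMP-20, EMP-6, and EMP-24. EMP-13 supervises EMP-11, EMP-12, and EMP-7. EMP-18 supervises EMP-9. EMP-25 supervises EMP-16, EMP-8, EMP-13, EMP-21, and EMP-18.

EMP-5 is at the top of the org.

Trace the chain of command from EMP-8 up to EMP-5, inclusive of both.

EMP-8 -> EMP-25 -> EMP-5

EMP-8 reports to EMP-25. EMP-25 reports to EMP-5. EMP-5 is at the top.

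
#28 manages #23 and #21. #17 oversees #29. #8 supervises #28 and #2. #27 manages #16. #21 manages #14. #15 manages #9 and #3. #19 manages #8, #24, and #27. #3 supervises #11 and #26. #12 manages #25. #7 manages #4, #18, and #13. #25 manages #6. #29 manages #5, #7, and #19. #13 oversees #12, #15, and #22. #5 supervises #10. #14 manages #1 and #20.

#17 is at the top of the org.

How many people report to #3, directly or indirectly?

2

#3 directly manages #11, #26. #11 has no reports. #26 has no reports. So #3's organization is 2 direct reports plus everyone under them: 1 + 1 = 2.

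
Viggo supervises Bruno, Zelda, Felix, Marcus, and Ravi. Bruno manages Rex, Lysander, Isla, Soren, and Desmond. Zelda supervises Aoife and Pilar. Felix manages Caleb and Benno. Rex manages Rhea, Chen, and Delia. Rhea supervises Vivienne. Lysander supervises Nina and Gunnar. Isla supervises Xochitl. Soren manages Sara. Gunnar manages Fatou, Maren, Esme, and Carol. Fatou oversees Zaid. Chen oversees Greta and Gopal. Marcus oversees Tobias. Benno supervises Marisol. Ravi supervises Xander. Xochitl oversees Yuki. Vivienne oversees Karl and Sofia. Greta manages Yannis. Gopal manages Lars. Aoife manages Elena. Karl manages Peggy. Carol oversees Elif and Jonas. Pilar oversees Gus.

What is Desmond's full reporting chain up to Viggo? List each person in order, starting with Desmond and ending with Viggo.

Desmond reports to Bruno. Bruno reports to Viggo. Viggo is at the top.

Desmond -> Bruno -> Viggo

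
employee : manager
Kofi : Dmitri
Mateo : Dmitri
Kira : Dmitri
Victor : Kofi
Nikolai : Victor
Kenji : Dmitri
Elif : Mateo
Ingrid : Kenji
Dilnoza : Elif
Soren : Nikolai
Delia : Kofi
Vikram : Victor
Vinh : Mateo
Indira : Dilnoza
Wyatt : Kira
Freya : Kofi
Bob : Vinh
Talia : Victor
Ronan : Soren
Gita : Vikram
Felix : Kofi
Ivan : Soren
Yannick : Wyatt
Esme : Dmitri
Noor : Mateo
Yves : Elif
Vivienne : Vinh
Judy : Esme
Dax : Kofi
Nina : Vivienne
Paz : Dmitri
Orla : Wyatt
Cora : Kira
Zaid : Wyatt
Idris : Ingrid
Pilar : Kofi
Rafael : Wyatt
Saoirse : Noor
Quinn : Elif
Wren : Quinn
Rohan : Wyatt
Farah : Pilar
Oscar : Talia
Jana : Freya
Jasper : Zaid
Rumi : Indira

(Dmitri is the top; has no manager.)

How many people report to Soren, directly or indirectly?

2

Soren directly manages Ronan, Ivan. Ronan has no reports. Ivan has no reports. So Soren's organization is 2 direct reports plus everyone under them: 1 + 1 = 2.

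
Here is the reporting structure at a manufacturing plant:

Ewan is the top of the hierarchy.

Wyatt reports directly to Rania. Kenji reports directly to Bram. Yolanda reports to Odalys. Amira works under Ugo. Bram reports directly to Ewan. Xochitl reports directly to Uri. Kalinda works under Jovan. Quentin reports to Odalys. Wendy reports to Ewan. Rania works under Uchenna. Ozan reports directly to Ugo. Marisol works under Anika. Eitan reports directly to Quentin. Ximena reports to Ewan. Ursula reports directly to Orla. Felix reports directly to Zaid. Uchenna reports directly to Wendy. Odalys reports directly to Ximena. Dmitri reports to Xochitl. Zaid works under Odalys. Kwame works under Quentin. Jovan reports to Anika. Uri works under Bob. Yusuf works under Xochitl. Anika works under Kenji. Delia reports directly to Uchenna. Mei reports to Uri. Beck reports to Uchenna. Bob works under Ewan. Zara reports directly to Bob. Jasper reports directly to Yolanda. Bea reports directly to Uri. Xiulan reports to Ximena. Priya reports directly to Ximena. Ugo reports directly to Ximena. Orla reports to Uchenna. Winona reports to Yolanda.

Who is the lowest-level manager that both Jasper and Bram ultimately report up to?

Ewan

Jasper's chain of managers is Yolanda, Odalys, Ximena, Ewan. Bram's chain of managers is Ewan. The first manager that appears in both chains is Ewan.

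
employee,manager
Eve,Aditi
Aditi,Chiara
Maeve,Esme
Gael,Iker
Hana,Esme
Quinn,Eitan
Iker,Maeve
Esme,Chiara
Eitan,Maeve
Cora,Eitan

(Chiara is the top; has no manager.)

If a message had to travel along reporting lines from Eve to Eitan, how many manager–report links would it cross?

Eve is 2 levels below Chiara, and Eitan is 3 levels below Chiara (their lowest common manager). The shortest path runs up from Eve to Chiara and back down to Eitan: 2 + 3 = 5 links.

5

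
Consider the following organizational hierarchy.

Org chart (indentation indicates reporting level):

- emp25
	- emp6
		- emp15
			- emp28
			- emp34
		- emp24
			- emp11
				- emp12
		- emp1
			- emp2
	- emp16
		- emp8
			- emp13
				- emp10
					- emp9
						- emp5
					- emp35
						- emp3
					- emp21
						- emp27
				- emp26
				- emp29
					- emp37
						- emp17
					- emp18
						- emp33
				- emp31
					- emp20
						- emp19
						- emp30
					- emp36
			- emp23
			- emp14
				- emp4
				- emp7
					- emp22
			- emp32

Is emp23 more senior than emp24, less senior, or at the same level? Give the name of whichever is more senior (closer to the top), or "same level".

emp23 is 3 levels below emp25; emp24 is 2. emp24 is higher.

emp24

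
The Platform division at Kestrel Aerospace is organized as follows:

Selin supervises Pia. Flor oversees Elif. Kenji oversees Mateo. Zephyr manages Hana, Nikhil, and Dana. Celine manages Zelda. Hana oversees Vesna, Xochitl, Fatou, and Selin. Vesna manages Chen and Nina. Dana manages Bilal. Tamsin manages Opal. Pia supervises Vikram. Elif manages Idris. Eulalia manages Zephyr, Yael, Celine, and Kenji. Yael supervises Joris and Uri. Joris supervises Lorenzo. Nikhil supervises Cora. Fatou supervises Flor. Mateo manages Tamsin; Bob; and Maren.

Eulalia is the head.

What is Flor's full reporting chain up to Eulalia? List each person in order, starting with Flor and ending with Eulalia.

Flor reports to Fatou. Fatou reports to Hana. Hana reports to Zephyr. Zephyr reports to Eulalia. Eulalia is at the top.

Flor -> Fatou -> Hana -> Zephyr -> Eulalia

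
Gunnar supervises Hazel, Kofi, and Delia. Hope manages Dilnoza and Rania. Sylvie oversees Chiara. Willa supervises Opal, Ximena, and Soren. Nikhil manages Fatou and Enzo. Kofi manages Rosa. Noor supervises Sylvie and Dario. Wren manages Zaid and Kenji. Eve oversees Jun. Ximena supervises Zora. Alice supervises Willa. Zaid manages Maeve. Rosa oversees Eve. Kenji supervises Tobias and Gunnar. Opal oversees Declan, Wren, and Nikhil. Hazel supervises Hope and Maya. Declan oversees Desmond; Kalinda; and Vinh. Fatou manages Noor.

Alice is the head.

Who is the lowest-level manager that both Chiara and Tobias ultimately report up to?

Opal

Chiara's chain of managers is Sylvie, Noor, Fatou, Nikhil, Opal, Willa, Alice. Tobias's chain of managers is Kenji, Wren, Opal, Willa, Alice. The first manager that appears in both chains is Opal.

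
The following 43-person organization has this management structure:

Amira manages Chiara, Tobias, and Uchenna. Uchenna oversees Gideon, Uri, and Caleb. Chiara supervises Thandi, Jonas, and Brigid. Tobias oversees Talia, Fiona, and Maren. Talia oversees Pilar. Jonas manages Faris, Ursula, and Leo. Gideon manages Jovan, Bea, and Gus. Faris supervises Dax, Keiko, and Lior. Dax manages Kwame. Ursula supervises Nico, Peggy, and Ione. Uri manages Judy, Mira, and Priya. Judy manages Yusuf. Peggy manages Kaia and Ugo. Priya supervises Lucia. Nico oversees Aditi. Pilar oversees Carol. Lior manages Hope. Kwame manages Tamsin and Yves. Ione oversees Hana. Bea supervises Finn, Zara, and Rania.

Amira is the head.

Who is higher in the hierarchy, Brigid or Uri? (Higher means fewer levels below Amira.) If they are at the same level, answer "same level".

Both Brigid and Uri are 2 levels below Amira.

same level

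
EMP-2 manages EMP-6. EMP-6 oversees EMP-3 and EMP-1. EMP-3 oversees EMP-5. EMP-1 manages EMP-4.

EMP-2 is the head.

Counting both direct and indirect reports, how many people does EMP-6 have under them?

4

EMP-6 directly manages EMP-3, EMP-1. Under EMP-3: EMP-5 (1). Under EMP-1: EMP-4 (1). So EMP-6's organization is 2 direct reports plus everyone under them: 2 + 2 = 4.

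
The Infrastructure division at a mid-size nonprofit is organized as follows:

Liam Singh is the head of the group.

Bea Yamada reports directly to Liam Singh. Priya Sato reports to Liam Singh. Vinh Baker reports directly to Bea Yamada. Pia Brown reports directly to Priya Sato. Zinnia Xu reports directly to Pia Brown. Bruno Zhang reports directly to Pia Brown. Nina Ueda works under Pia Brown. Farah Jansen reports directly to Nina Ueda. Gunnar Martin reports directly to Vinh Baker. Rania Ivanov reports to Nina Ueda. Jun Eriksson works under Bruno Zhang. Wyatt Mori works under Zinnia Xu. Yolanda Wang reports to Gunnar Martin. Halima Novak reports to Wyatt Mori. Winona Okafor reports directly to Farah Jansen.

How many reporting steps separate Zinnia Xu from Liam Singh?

Chain from Zinnia Xu up to Liam Singh: Zinnia Xu → Pia Brown → Priya Sato → Liam Singh. That is 3 steps up, so Zinnia Xu is 3 levels below Liam Singh.

3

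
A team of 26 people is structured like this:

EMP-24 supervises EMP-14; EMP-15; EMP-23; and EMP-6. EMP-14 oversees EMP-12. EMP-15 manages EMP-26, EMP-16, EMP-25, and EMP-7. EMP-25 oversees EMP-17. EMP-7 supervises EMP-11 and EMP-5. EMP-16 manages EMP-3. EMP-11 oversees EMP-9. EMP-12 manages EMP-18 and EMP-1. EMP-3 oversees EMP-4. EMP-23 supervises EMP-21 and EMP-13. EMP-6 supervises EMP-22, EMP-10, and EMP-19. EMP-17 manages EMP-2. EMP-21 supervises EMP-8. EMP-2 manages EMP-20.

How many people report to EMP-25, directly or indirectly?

EMP-25 directly manages EMP-17. Under EMP-17: EMP-2, EMP-20 (2). That's 3 in total.

3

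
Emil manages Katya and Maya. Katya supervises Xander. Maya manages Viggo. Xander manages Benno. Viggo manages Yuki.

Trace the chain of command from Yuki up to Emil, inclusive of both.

Yuki reports to Viggo. Viggo reports to Maya. Maya reports to Emil. Emil is at the top.

Yuki -> Viggo -> Maya -> Emil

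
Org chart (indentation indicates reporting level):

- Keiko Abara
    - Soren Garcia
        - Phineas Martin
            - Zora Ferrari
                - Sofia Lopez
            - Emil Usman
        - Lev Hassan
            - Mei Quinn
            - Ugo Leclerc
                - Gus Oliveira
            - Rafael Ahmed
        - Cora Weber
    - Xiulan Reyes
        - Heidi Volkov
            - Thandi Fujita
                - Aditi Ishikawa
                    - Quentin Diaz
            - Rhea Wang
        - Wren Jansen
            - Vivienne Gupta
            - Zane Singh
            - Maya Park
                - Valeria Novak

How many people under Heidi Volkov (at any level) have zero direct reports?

The people in Heidi Volkov's organization with no one reporting to them are Rhea Wang, Quentin Diaz. That is 2.

2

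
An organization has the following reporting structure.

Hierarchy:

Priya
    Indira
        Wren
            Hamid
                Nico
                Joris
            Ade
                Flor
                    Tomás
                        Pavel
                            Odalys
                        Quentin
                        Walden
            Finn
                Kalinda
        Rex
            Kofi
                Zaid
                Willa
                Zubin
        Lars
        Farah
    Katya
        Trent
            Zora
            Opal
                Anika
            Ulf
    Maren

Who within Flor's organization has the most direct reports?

Direct-report counts within Flor's organization: Flor has 1; Tomás has 3; Pavel has 1. The largest is 3, held by Tomás.

Tomás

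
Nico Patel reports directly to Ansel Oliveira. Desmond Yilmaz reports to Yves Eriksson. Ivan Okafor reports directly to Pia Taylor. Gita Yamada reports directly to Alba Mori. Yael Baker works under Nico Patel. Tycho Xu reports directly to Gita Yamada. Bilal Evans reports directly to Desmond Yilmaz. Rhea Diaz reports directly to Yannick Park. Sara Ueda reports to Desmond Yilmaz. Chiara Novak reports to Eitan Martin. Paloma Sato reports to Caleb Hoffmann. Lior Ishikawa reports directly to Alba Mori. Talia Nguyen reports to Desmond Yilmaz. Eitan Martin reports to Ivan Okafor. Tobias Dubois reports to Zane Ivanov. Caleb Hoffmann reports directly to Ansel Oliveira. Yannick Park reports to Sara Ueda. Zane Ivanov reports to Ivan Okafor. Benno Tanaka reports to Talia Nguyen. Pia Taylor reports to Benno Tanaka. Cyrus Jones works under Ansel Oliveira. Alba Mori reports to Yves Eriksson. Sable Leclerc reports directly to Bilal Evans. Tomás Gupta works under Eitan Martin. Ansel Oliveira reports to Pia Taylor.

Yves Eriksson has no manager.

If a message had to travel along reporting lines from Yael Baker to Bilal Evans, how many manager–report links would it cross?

7

Yael Baker is 6 levels below Desmond Yilmaz, and Bilal Evans is 1 level below Desmond Yilmaz (their lowest common manager). The shortest path runs up from Yael Baker to Desmond Yilmaz and back down to Bilal Evans: 6 + 1 = 7 links.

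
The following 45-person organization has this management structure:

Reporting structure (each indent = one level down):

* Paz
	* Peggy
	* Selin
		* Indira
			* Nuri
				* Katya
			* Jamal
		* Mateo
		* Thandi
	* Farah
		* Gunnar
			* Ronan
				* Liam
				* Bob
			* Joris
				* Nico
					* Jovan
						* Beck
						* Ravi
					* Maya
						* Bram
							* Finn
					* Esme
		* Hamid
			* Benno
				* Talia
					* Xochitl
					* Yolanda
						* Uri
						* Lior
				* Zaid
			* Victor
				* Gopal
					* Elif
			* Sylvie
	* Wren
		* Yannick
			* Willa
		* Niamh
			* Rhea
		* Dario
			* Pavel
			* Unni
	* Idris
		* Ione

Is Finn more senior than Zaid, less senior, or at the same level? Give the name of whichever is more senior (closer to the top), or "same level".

Zaid

Finn is 7 levels below Paz; Zaid is 4. Zaid is higher.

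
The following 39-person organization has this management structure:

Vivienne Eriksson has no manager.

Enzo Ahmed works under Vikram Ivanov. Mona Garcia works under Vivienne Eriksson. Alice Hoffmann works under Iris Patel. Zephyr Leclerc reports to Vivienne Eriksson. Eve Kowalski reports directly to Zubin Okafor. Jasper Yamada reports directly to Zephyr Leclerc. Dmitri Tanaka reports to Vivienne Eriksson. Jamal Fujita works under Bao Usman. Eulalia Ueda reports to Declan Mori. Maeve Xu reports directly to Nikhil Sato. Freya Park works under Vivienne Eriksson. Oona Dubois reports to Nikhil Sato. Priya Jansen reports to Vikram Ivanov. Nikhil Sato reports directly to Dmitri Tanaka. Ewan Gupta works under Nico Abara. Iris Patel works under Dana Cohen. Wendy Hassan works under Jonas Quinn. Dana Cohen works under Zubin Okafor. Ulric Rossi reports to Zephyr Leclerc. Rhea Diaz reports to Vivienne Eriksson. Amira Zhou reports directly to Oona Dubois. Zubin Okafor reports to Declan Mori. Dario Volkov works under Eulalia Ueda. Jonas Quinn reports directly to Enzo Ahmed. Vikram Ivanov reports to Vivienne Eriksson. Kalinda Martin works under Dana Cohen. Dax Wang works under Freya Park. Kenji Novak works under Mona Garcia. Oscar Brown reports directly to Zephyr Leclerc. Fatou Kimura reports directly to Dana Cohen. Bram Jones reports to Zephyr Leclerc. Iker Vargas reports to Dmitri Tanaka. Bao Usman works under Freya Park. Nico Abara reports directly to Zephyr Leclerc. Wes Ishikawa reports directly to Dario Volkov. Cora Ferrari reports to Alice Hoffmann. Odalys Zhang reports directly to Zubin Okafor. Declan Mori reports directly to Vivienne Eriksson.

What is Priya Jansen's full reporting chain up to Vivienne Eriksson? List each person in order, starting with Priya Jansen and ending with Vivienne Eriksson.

Priya Jansen reports to Vikram Ivanov. Vikram Ivanov reports to Vivienne Eriksson. Vivienne Eriksson is at the top.

Priya Jansen -> Vikram Ivanov -> Vivienne Eriksson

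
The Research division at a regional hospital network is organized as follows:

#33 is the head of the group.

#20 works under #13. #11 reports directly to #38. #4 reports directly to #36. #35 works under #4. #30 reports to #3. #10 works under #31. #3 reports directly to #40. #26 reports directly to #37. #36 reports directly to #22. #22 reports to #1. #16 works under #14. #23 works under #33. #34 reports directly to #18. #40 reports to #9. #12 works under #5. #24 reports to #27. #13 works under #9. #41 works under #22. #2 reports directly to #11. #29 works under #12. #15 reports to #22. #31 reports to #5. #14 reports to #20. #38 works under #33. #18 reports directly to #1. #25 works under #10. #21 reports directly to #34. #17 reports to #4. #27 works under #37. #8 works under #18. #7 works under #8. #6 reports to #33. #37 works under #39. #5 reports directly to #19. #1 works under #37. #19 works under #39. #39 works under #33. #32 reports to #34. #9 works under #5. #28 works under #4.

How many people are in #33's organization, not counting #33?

40

#33 directly manages #39, #38, #23, #6. Under #39: #19, #5, #12, #29, #31, #10, #25, #9, #13, #20, #14, #16, #40, #3, #30, #37, #26, #27, #24, #1, #22, #15, #41, #36, #4, #35, #28, #17, #18, #34, #21, #32, #8, #7 (34). Under #38: #11, #2 (2). #23 has no reports. #6 has no reports. So #33's organization is 4 direct reports plus everyone under them: 35 + 3 + 1 + 1 = 40.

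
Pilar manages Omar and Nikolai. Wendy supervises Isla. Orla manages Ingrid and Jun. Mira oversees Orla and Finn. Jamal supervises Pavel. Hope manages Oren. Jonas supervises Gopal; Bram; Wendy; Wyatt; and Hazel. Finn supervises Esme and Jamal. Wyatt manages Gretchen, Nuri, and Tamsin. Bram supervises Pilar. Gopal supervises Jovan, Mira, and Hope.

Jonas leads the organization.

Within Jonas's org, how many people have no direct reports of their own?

13

The people in Jonas's organization with no one reporting to them are Isla, Nuri, Tamsin, Gretchen, Hazel, Jovan, Oren, Esme, Pavel, Jun, Ingrid, Nikolai, Omar. That is 13.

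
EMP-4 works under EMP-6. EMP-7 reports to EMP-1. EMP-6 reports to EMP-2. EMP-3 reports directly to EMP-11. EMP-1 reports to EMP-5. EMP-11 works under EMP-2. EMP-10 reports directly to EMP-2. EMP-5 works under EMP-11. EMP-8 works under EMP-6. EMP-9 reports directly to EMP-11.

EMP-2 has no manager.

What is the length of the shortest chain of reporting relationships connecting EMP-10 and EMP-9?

EMP-10 is 1 level below EMP-2, and EMP-9 is 2 levels below EMP-2 (their lowest common manager). The shortest path runs up from EMP-10 to EMP-2 and back down to EMP-9: 1 + 2 = 3 links.

3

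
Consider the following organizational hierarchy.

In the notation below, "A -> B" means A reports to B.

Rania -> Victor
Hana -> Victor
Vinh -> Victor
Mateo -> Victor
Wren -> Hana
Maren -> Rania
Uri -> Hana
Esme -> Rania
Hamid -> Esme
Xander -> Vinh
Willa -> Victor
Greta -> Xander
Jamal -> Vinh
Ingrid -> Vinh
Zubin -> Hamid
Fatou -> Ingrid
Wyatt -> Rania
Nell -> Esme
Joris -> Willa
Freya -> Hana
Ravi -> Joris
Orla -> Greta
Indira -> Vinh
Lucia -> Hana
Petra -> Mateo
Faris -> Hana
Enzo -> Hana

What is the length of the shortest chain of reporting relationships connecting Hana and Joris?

3

Hana is 1 level below Victor, and Joris is 2 levels below Victor (their lowest common manager). The shortest path runs up from Hana to Victor and back down to Joris: 1 + 2 = 3 links.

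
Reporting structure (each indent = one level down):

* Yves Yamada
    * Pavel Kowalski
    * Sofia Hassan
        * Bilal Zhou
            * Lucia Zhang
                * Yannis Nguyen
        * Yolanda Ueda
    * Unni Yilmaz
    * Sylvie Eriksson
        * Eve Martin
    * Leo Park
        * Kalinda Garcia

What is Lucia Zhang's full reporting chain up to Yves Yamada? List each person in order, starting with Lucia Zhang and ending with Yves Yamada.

Lucia Zhang -> Bilal Zhou -> Sofia Hassan -> Yves Yamada

Lucia Zhang reports to Bilal Zhou. Bilal Zhou reports to Sofia Hassan. Sofia Hassan reports to Yves Yamada. Yves Yamada is at the top.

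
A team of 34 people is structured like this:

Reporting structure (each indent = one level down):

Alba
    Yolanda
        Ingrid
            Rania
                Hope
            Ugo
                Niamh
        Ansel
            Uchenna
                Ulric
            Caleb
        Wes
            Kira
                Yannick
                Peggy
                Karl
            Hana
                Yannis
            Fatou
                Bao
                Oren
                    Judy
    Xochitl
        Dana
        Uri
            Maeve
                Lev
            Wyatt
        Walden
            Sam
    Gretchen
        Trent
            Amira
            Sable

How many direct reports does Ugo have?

Ugo directly manages Niamh. That is 1 direct report.

1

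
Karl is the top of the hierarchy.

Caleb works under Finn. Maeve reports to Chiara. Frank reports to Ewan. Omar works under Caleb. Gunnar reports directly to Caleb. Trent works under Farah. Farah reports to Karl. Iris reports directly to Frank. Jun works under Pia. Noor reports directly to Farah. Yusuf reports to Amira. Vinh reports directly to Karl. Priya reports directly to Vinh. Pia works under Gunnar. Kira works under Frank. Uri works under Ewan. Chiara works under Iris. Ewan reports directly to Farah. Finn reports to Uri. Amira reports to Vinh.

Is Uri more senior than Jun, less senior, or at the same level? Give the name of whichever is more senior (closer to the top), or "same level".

Uri

Uri is 3 levels below Karl; Jun is 8. Uri is higher.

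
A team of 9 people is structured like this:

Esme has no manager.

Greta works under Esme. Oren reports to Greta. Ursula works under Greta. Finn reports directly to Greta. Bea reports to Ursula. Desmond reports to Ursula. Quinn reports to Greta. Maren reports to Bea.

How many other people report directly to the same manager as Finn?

3

Finn reports to Greta. Greta's other direct reports are Oren, Ursula, Quinn — 3 peers.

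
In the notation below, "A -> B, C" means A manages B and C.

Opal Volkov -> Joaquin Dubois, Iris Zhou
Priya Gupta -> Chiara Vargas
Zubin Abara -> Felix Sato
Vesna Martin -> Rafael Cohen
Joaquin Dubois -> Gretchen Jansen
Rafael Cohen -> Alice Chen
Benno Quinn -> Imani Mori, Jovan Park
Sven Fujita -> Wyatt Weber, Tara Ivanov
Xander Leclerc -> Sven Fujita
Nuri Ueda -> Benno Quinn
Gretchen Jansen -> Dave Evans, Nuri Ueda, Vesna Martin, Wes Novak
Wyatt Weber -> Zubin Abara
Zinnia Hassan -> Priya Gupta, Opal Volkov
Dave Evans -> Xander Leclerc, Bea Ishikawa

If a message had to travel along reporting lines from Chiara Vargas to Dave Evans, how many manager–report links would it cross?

6

Chiara Vargas is 2 levels below Zinnia Hassan, and Dave Evans is 4 levels below Zinnia Hassan (their lowest common manager). The shortest path runs up from Chiara Vargas to Zinnia Hassan and back down to Dave Evans: 2 + 4 = 6 links.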